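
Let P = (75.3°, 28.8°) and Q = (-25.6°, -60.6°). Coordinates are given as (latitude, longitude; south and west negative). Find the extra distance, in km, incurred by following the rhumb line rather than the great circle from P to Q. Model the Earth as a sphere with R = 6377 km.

473 km

Great circle: cos σ = sin φ₁ sin φ₂ + cos φ₁ cos φ₂ cos Δλ,  σ = 1.9993 rad → d_gc = 12749.8 km
Rhumb line: Δψ = -2.5105, q = Δφ/Δψ = 0.7015, d_rh = R√(Δφ²+q²Δλ²) = 13222.5 km
Excess = 13222.5 − 12749.8 = 472.7 ≈ 473 km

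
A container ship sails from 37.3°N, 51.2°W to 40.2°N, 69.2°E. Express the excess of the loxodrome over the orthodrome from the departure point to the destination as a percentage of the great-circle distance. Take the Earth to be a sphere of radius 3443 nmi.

10.2%

Great circle: σ = 1.4870 rad → d_gc = Rσ = 5119.8 nmi
Rhumb: Δφ = +0.0506, Δλ = +2.1014, Δψ = +0.0649, q = Δφ/Δψ = 0.7797 → d_rh = R√(Δφ²+q²Δλ²) = 5643.8 nmi
Excess = (5643.8 − 5119.8) / 5119.8 = 524.0 / 5119.8 = 10.23% ≈ 10.2%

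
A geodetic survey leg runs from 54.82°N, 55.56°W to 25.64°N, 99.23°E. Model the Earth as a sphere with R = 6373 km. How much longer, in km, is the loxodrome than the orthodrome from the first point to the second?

Great circle: cos σ = sin φ₁ sin φ₂ + cos φ₁ cos φ₂ cos Δλ,  σ = 1.6873 rad → d_gc = 10753.3 km
Rhumb line: Δψ = -0.6855, q = Δφ/Δψ = 0.7429, d_rh = R√(Δφ²+q²Δλ²) = 13196.1 km
Excess = 13196.1 − 10753.3 = 2442.8 ≈ 2443 km

2443 km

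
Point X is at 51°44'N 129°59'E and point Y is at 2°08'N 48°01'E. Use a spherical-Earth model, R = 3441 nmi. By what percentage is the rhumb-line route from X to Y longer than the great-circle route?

Great circle: σ = 1.4548 rad → d_gc = Rσ = 5006.0 nmi
Rhumb: Δφ = -0.8657, Δλ = -1.4306, Δψ = -1.0214, q = Δφ/Δψ = 0.8476 → d_rh = R√(Δφ²+q²Δλ²) = 5126.5 nmi
Excess = (5126.5 − 5006.0) / 5006.0 = 120.5 / 5006.0 = 2.41% ≈ 2.4%

2.4%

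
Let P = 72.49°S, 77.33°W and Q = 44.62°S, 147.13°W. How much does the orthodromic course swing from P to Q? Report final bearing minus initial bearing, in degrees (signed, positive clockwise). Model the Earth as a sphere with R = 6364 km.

Initial bearing θ₁ = atan2(sin Δλ cos φ₂, cos φ₁ sin φ₂ − sin φ₁ cos φ₂ cos Δλ) = 271.98°
Final bearing θ₂ = (initial bearing from the destination back to the start) + 180° = 335.01°
Δθ = θ₂ − θ₁ = +63.0°

+63.0°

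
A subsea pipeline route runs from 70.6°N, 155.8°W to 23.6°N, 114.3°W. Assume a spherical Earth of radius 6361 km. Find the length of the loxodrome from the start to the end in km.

Δψ = ln[tan(π/4+φ₂/2)/tan(π/4+φ₁/2)] = -1.3424;  Δφ = -0.8203 rad,  Δλ = +0.7243 rad
q = Δφ/Δψ = 0.6111
d = R·√(Δφ² + q²Δλ²) = 6361·0.93209 = 5929 km

5929 km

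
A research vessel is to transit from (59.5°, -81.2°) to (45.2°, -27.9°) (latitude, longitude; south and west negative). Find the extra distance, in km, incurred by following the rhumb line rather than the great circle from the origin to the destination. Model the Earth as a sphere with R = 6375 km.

Great circle: cos σ = sin φ₁ sin φ₂ + cos φ₁ cos φ₂ cos Δλ,  σ = 0.6004 rad → d_gc = 3827.5 km
Rhumb line: Δψ = -0.4133, q = Δφ/Δψ = 0.6039, d_rh = R√(Δφ²+q²Δλ²) = 3918.6 km
Excess = 3918.6 − 3827.5 = 91.1 ≈ 91 km

91 km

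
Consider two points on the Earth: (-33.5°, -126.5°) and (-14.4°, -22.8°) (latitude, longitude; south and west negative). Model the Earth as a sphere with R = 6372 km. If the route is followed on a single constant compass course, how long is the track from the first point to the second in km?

10685 km

Rhumb course C = atan2(Δλ, Δψ) with Δψ = ln[tan(π/4+φ₂/2)/tan(π/4+φ₁/2)] = +0.3671, Δλ = +1.8099 → C = 78.53°
d = R·|Δφ| / |cos C| = 6372·0.33336 / 0.19880 = 10685 km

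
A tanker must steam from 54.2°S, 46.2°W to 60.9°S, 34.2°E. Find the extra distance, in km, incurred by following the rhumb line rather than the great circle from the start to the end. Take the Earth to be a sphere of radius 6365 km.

Great circle: cos σ = sin φ₁ sin φ₂ + cos φ₁ cos φ₂ cos Δλ,  σ = 0.7134 rad → d_gc = 4540.9 km
Rhumb line: Δψ = -0.2187, q = Δφ/Δψ = 0.5347, d_rh = R√(Δφ²+q²Δλ²) = 4833.8 km
Excess = 4833.8 − 4540.9 = 292.9 ≈ 293 km

293 km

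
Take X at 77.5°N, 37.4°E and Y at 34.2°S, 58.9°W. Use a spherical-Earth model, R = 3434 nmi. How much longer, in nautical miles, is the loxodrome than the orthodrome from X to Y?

304 nmi

Great circle: cos σ = sin φ₁ sin φ₂ + cos φ₁ cos φ₂ cos Δλ,  σ = 2.1754 rad → d_gc = 7470.2 nmi
Rhumb line: Δψ = -2.8475, q = Δφ/Δψ = 0.6846, d_rh = R√(Δφ²+q²Δλ²) = 7773.9 nmi
Excess = 7773.9 − 7470.2 = 303.7 ≈ 304 nmi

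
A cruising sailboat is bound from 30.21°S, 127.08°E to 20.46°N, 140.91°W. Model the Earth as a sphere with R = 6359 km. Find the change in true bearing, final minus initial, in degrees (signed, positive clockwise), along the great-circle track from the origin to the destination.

Initial bearing θ₁ = atan2(sin Δλ cos φ₂, cos φ₁ sin φ₂ − sin φ₁ cos φ₂ cos Δλ) = 73.04°
Final bearing θ₂ = (initial bearing from the destination back to the start) + 180° = 61.92°
Δθ = θ₂ − θ₁ = -11.1°

-11.1°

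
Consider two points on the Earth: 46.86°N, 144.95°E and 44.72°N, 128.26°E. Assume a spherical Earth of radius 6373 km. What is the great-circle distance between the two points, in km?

1314 km

Haversine: a = sin²(Δφ/2)+cos φ₁ cos φ₂ sin²(Δλ/2) = 0.01058;  σ = 2·atan2(√a,√(1−a))
σ = 11.809° → d = Rσ = 6373·0.20611 = 1314 km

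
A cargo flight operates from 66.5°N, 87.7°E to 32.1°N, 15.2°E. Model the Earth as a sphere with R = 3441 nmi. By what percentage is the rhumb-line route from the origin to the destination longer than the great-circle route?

4.3%

Great circle: σ = 0.9411 rad → d_gc = Rσ = 3238.3 nmi
Rhumb: Δφ = -0.6004, Δλ = -1.2654, Δψ = -0.9781, q = Δφ/Δψ = 0.6138 → d_rh = R√(Δφ²+q²Δλ²) = 3378.0 nmi
Excess = (3378.0 − 3238.3) / 3238.3 = 139.7 / 3238.3 = 4.31% ≈ 4.3%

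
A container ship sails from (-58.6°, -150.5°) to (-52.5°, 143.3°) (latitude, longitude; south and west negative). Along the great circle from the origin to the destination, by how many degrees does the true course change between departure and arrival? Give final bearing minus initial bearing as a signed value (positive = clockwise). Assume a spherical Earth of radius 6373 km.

+56.6°

At departure: θ₁ = atan2(sin Δλ cos φ₂, cos φ₁ sin φ₂ − sin φ₁ cos φ₂ cos Δλ) = 249.92°
At arrival: θ₂ = atan2(sin Δλ cos φ₁, −cos φ₂ sin φ₁ + sin φ₂ cos φ₁ cos Δλ) = 306.50°
Δθ = θ₂ − θ₁ = +56.6°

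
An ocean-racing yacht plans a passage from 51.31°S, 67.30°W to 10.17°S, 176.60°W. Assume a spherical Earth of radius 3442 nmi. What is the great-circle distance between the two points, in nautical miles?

cos σ = sin φ₁ sin φ₂ + cos φ₁ cos φ₂ cos Δλ
      = sin(-51.31°)sin(-10.17°) + cos(-51.31°)cos(-10.17°)cos(-109.30°) = -0.0655
σ = 93.758° → d = Rσ = 3442·1.63638 = 5632 nmi

5632 nmi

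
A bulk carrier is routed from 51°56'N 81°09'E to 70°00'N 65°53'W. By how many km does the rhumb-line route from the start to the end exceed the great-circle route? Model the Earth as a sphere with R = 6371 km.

1741 km

Great circle: cos σ = sin φ₁ sin φ₂ + cos φ₁ cos φ₂ cos Δλ,  σ = 0.9729 rad → d_gc = 6198.5 km
Rhumb line: Δψ = +0.6711, q = Δφ/Δψ = 0.4698, d_rh = R√(Δφ²+q²Δλ²) = 7939.8 km
Excess = 7939.8 − 6198.5 = 1741.3 ≈ 1741 km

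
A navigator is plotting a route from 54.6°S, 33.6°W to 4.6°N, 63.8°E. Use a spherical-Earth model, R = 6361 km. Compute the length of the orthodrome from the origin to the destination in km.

Haversine: a = sin²(Δφ/2)+cos φ₁ cos φ₂ sin²(Δλ/2) = 0.56987;  σ = 2·atan2(√a,√(1−a))
σ = 98.033° → d = Rσ = 6361·1.71100 = 10884 km

10884 km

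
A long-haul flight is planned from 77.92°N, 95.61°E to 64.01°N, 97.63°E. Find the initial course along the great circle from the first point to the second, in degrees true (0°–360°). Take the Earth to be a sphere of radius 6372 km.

176.3°

N = sin Δλ·cos φ₂ = +0.0154;  D = cos φ₁ sin φ₂ − sin φ₁ cos φ₂ cos Δλ = -0.2401
initial course = atan2(N, D) = 176.32°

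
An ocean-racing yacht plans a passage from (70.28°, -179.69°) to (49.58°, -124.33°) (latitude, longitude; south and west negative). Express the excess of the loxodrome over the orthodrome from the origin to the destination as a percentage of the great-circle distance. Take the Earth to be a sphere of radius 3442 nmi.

3.0%

Great circle: σ = 0.5716 rad → d_gc = Rσ = 1967.5 nmi
Rhumb: Δφ = -0.3613, Δλ = +0.9662, Δψ = -0.7505, q = Δφ/Δψ = 0.4814 → d_rh = R√(Δφ²+q²Δλ²) = 2027.2 nmi
Excess = (2027.2 − 1967.5) / 1967.5 = 59.7 / 1967.5 = 3.03% ≈ 3.0%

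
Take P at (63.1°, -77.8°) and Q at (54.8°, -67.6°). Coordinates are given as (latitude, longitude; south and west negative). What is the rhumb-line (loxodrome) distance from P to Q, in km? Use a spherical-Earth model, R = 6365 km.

Δψ = ln[tan(π/4+φ₂/2)/tan(π/4+φ₁/2)] = -0.2825;  Δφ = -0.1449 rad,  Δλ = +0.1780 rad
q = Δφ/Δψ = 0.5128
d = R·√(Δφ² + q²Δλ²) = 6365·0.17123 = 1090 km

1090 km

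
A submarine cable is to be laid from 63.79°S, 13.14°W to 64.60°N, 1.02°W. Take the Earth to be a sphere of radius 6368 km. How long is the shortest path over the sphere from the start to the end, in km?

14304 km

Haversine: a = sin²(Δφ/2)+cos φ₁ cos φ₂ sin²(Δλ/2) = 0.81262;  σ = 2·atan2(√a,√(1−a))
σ = 128.699° → d = Rσ = 6368·2.24623 = 14304 km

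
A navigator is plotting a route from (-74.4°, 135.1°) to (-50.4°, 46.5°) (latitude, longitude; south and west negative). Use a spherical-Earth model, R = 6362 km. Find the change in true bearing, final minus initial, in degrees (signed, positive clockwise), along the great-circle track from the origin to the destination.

+83.0°

Initial bearing θ₁ = atan2(sin Δλ cos φ₂, cos φ₁ sin φ₂ − sin φ₁ cos φ₂ cos Δλ) = 253.22°
Final bearing θ₂ = (initial bearing from the destination back to the start) + 180° = 336.18°
Δθ = θ₂ − θ₁ = +83.0°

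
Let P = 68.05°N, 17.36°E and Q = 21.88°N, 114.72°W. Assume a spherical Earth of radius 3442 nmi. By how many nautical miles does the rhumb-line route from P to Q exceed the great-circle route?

807 nmi

Great circle: cos σ = sin φ₁ sin φ₂ + cos φ₁ cos φ₂ cos Δλ,  σ = 1.4574 rad → d_gc = 5016.3 nmi
Rhumb line: Δψ = -1.2488, q = Δφ/Δψ = 0.6453, d_rh = R√(Δφ²+q²Δλ²) = 5823.2 nmi
Excess = 5823.2 − 5016.3 = 806.9 ≈ 807 nmi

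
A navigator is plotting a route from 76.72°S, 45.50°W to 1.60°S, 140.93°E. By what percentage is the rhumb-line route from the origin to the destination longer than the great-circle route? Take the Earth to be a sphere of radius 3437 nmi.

Great circle: σ = 1.7732 rad → d_gc = Rσ = 6094.4 nmi
Rhumb: Δφ = +1.3111, Δλ = -3.0294, Δψ = +2.1227, q = Δφ/Δψ = 0.6177 → d_rh = R√(Δφ²+q²Δλ²) = 7852.6 nmi
Excess = (7852.6 − 6094.4) / 6094.4 = 1758.2 / 6094.4 = 28.849% ≈ 28.8%

28.8%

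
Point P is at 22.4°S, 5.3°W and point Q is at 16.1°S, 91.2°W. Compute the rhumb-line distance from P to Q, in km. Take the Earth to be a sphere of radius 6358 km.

9021 km

Δψ = ln[tan(π/4+φ₂/2)/tan(π/4+φ₁/2)] = +0.1165;  Δφ = +0.1100 rad,  Δλ = -1.4992 rad
q = Δφ/Δψ = 0.9435
d = R·√(Δφ² + q²Δλ²) = 6358·1.41879 = 9021 km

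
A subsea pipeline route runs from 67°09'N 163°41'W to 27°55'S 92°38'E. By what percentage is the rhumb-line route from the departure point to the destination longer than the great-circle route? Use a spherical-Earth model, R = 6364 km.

3.7%

Great circle: σ = 2.1090 rad → d_gc = Rσ = 13421.8 km
Rhumb: Δφ = -1.6592, Δλ = -1.8096, Δψ = -2.1068, q = Δφ/Δψ = 0.7876 → d_rh = R√(Δφ²+q²Δλ²) = 13919.8 km
Excess = (13919.8 − 13421.8) / 13421.8 = 498.0 / 13421.8 = 3.71% ≈ 3.7%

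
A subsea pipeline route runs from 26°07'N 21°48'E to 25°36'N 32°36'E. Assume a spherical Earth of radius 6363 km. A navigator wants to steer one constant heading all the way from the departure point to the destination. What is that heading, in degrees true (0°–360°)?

Meridional parts: M(φ₁)=+0.4725, M(φ₂)=+0.4625 → ΔM = -0.0100;  Δλ = +0.1885 rad
tan C = Δλ / ΔM = -18.8102 → C = 93.04°

93.0°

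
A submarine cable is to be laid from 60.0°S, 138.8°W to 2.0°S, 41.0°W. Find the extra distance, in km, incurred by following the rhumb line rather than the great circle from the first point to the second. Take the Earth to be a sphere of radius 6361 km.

491 km

Great circle: cos σ = sin φ₁ sin φ₂ + cos φ₁ cos φ₂ cos Δλ,  σ = 1.6084 rad → d_gc = 10231.0 km
Rhumb line: Δψ = +1.2820, q = Δφ/Δψ = 0.7896, d_rh = R√(Δφ²+q²Δλ²) = 10722.1 km
Excess = 10722.1 − 10231.0 = 491.1 ≈ 491 km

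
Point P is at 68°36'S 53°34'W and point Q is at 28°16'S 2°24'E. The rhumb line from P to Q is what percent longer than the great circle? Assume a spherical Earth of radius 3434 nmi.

2.4%

Great circle: σ = 0.9011 rad → d_gc = Rσ = 3094.2 nmi
Rhumb: Δφ = +0.7039, Δλ = +0.9768, Δψ = +1.1516, q = Δφ/Δψ = 0.6113 → d_rh = R√(Δφ²+q²Δλ²) = 3169.9 nmi
Excess = (3169.9 − 3094.2) / 3094.2 = 75.7 / 3094.2 = 2.447% ≈ 2.4%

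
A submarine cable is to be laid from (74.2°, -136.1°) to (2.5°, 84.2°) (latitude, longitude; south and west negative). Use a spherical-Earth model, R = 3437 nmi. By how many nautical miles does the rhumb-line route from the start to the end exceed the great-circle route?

957 nmi

Great circle: cos σ = sin φ₁ sin φ₂ + cos φ₁ cos φ₂ cos Δλ,  σ = 1.7371 rad → d_gc = 5970.2 nmi
Rhumb line: Δψ = -1.9314, q = Δφ/Δψ = 0.6479, d_rh = R√(Δφ²+q²Δλ²) = 6926.9 nmi
Excess = 6926.9 − 5970.2 = 956.7 ≈ 957 nmi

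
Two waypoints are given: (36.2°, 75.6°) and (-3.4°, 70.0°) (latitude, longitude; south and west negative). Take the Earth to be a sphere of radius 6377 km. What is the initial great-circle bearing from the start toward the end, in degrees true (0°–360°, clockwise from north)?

188.7°

θ = atan2( sin Δλ·cos φ₂ ,  cos φ₁ sin φ₂ − sin φ₁ cos φ₂ cos Δλ )
  = atan2(-0.0974, -0.6346) = 188.73°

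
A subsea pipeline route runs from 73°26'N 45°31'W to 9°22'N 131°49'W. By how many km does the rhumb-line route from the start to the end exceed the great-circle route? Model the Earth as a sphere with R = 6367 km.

Great circle: cos σ = sin φ₁ sin φ₂ + cos φ₁ cos φ₂ cos Δλ,  σ = 1.3958 rad → d_gc = 8886.8 km
Rhumb line: Δψ = -1.7628, q = Δφ/Δψ = 0.6343, d_rh = R√(Δφ²+q²Δλ²) = 9364.4 km
Excess = 9364.4 − 8886.8 = 477.6 ≈ 478 km

478 km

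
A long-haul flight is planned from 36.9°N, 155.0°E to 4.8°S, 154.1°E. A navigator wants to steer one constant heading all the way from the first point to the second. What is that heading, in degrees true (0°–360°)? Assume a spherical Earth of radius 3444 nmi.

Meridional parts: M(φ₁)=+0.6938, M(φ₂)=-0.0839 → ΔM = -0.7777;  Δλ = -0.0157 rad
tan C = Δλ / ΔM = +0.0202 → C = 181.16°

181.2°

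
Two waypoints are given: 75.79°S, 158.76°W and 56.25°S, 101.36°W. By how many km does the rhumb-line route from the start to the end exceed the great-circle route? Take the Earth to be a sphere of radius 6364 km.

Great circle: cos σ = sin φ₁ sin φ₂ + cos φ₁ cos φ₂ cos Δλ,  σ = 0.4960 rad → d_gc = 3156.4 km
Rhumb line: Δψ = +0.8894, q = Δφ/Δψ = 0.3834, d_rh = R√(Δφ²+q²Δλ²) = 3269.1 km
Excess = 3269.1 − 3156.4 = 112.7 ≈ 113 km

113 km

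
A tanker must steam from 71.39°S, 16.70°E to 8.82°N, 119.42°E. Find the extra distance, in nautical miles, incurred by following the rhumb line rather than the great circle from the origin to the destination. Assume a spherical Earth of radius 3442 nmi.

374 nmi

Great circle: cos σ = sin φ₁ sin φ₂ + cos φ₁ cos φ₂ cos Δλ,  σ = 1.7872 rad → d_gc = 6151.65 nmi
Rhumb line: Δψ = +1.9634, q = Δφ/Δψ = 0.7130, d_rh = R√(Δφ²+q²Δλ²) = 6525.17 nmi
Excess = 6525.17 − 6151.65 = 373.52 ≈ 374 nmi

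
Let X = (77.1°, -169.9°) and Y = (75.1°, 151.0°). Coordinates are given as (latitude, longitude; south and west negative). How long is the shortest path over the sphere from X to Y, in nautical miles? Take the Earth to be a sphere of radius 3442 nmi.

565 nmi

Haversine: a = sin²(Δφ/2)+cos φ₁ cos φ₂ sin²(Δλ/2) = 0.00673;  σ = 2·atan2(√a,√(1−a))
σ = 9.413° → d = Rσ = 3442·0.16429 = 565 nmi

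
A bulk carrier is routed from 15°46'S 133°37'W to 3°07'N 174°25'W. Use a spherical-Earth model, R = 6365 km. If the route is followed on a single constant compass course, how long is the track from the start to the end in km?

4950 km

Δψ = ln[tan(π/4+φ₂/2)/tan(π/4+φ₁/2)] = +0.3331;  Δφ = +0.3296 rad,  Δλ = -0.7121 rad
q = Δφ/Δψ = 0.9893
d = R·√(Δφ² + q²Δλ²) = 6365·0.77775 = 4950 km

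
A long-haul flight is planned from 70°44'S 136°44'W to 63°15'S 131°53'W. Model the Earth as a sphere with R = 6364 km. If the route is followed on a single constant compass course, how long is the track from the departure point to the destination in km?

Rhumb course C = atan2(Δλ, Δψ) with Δψ = ln[tan(π/4+φ₂/2)/tan(π/4+φ₁/2)] = +0.3371, Δλ = +0.0846 → C = 14.10°
d = R·|Δφ| / |cos C| = 6364·0.13061 / 0.96988 = 857 km

857 km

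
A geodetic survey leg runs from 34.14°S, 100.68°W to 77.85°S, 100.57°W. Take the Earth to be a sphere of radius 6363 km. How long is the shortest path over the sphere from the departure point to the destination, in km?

cos σ = sin φ₁ sin φ₂ + cos φ₁ cos φ₂ cos Δλ
      = sin(-34.14°)sin(-77.85°) + cos(-34.14°)cos(-77.85°)cos(0.11°) = 0.7228
σ = 43.710° → d = Rσ = 6363·0.76288 = 4854 km

4854 km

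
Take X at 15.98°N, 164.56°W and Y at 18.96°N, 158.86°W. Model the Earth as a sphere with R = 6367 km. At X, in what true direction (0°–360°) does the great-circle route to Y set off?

N = sin Δλ·cos φ₂ = +0.0939;  D = cos φ₁ sin φ₂ − sin φ₁ cos φ₂ cos Δλ = +0.0533
initial course = atan2(N, D) = 60.44°

60.4°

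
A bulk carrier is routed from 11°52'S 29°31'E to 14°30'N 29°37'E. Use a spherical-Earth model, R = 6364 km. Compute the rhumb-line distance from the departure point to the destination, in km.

2929 km

Δψ = ln[tan(π/4+φ₂/2)/tan(π/4+φ₁/2)] = +0.4644;  Δφ = +0.4602 rad,  Δλ = +0.0017 rad
q = Δφ/Δψ = 0.9909
d = R·√(Δφ² + q²Δλ²) = 6364·0.46019 = 2929 km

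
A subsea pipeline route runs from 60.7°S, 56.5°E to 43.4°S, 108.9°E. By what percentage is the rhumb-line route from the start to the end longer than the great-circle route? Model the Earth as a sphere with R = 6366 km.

2.3%

Great circle: σ = 0.6161 rad → d_gc = Rσ = 3922.1 km
Rhumb: Δφ = +0.3019, Δλ = +0.9146, Δψ = +0.4992, q = Δφ/Δψ = 0.6048 → d_rh = R√(Δφ²+q²Δλ²) = 4011.7 km
Excess = (4011.7 − 3922.1) / 3922.1 = 89.6 / 3922.1 = 2.28% ≈ 2.3%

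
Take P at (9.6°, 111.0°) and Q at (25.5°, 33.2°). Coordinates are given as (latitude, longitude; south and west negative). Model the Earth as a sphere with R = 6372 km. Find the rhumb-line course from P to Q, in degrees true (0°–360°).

Meridional parts: M(φ₁)=+0.1683, M(φ₂)=+0.4605 → ΔM = +0.2922;  Δλ = -1.3579 rad
tan C = Δλ / ΔM = -4.6473 → C = 282.14°

282.1°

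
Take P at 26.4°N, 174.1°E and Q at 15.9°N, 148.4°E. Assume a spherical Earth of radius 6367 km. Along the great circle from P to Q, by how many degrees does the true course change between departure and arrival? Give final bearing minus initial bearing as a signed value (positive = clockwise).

At departure: θ₁ = atan2(sin Δλ cos φ₂, cos φ₁ sin φ₂ − sin φ₁ cos φ₂ cos Δλ) = 251.45°
At arrival: θ₂ = atan2(sin Δλ cos φ₁, −cos φ₂ sin φ₁ + sin φ₂ cos φ₁ cos Δλ) = 242.00°
Δθ = θ₂ − θ₁ = -9.4°

-9.4°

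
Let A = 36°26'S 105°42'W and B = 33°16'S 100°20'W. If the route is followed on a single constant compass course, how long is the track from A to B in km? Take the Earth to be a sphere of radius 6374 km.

Δψ = ln[tan(π/4+φ₂/2)/tan(π/4+φ₁/2)] = +0.0674;  Δφ = +0.0553 rad,  Δλ = +0.0937 rad
q = Δφ/Δψ = 0.8204
d = R·√(Δφ² + q²Δλ²) = 6374·0.09466 = 603 km

603 km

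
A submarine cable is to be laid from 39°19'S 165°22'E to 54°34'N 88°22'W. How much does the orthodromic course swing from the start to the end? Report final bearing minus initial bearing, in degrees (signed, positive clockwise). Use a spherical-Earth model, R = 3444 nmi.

+29.1°

Initial bearing θ₁ = atan2(sin Δλ cos φ₂, cos φ₁ sin φ₂ − sin φ₁ cos φ₂ cos Δλ) = 46.54°
Final bearing θ₂ = (initial bearing from the destination back to the start) + 180° = 75.59°
Δθ = θ₂ − θ₁ = +29.1°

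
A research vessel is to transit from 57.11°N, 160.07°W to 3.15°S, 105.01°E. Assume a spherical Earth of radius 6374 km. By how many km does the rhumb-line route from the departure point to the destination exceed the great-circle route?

387 km

Great circle: cos σ = sin φ₁ sin φ₂ + cos φ₁ cos φ₂ cos Δλ,  σ = 1.6636 rad → d_gc = 10603.6 km
Rhumb line: Δψ = -1.2752, q = Δφ/Δψ = 0.8248, d_rh = R√(Δφ²+q²Δλ²) = 10990.4 km
Excess = 10990.4 − 10603.6 = 386.8 ≈ 387 km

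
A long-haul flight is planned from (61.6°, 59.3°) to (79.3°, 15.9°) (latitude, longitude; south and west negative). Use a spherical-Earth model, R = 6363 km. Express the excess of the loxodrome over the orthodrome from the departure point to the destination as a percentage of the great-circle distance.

Great circle: σ = 0.3804 rad → d_gc = Rσ = 2420.5 km
Rhumb: Δφ = +0.3089, Δλ = -0.7575, Δψ = +0.9940, q = Δφ/Δψ = 0.3108 → d_rh = R√(Δφ²+q²Δλ²) = 2471.4 km
Excess = (2471.4 − 2420.5) / 2420.5 = 50.9 / 2420.5 = 2.10% ≈ 2.1%

2.1%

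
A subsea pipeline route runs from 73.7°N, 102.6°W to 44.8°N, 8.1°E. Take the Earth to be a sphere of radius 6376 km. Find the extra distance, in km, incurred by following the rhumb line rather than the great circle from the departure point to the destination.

787 km

Great circle: cos σ = sin φ₁ sin φ₂ + cos φ₁ cos φ₂ cos Δλ,  σ = 0.9199 rad → d_gc = 5865.2 km
Rhumb line: Δψ = -1.0670, q = Δφ/Δψ = 0.4727, d_rh = R√(Δφ²+q²Δλ²) = 6652.6 km
Excess = 6652.6 − 5865.2 = 787.4 ≈ 787 km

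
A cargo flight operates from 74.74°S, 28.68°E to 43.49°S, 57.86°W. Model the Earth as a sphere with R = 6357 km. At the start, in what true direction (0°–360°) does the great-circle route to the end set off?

N = sin Δλ·cos φ₂ = -0.7242;  D = cos φ₁ sin φ₂ − sin φ₁ cos φ₂ cos Δλ = -0.1389
initial course = atan2(N, D) = 259.14°

259.1°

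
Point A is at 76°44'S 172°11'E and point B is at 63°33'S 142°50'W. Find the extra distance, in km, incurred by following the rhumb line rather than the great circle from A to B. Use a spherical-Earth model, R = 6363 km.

49 km

Great circle: cos σ = sin φ₁ sin φ₂ + cos φ₁ cos φ₂ cos Δλ,  σ = 0.3371 rad → d_gc = 2144.8 km
Rhumb line: Δψ = +0.7035, q = Δφ/Δψ = 0.3271, d_rh = R√(Δφ²+q²Δλ²) = 2193.9 km
Excess = 2193.9 − 2144.8 = 49.1 ≈ 49 km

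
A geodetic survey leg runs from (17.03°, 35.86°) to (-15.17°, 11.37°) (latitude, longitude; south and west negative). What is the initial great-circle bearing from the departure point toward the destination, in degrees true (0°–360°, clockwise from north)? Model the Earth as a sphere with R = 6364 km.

218.3°

N = sin Δλ·cos φ₂ = -0.4001;  D = cos φ₁ sin φ₂ − sin φ₁ cos φ₂ cos Δλ = -0.5074
initial course = atan2(N, D) = 218.25°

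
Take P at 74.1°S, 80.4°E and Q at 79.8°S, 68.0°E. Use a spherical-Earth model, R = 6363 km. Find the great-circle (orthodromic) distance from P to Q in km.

cos σ = sin φ₁ sin φ₂ + cos φ₁ cos φ₂ cos Δλ
      = sin(-74.10°)sin(-79.80°) + cos(-74.10°)cos(-79.80°)cos(-12.40°) = 0.9939
σ = 6.319° → d = Rσ = 6363·0.11029 = 702 km

702 km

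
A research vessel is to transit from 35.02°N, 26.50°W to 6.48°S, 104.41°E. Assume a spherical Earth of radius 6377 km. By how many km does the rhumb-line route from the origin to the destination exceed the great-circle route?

Great circle: cos σ = sin φ₁ sin φ₂ + cos φ₁ cos φ₂ cos Δλ,  σ = 2.2114 rad → d_gc = 14101.8 km
Rhumb line: Δψ = -0.7666, q = Δφ/Δψ = 0.9448, d_rh = R√(Δφ²+q²Δλ²) = 14520.7 km
Excess = 14520.7 − 14101.8 = 418.9 ≈ 419 km

419 km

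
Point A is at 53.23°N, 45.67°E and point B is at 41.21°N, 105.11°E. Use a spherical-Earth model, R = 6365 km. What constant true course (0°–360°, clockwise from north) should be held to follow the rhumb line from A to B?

106.7°

Meridional parts: M(φ₁)=+1.1015, M(φ₂)=+0.7907 → ΔM = -0.3108;  Δλ = +1.0374 rad
tan C = Δλ / ΔM = -3.3380 → C = 106.68°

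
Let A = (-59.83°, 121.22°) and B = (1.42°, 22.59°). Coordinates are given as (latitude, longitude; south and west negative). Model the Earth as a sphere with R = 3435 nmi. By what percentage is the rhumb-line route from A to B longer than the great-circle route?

4.6%

Great circle: σ = 1.6678 rad → d_gc = Rσ = 5728.8 nmi
Rhumb: Δφ = +1.0690, Δλ = -1.7214, Δψ = +1.3358, q = Δφ/Δψ = 0.8003 → d_rh = R√(Δφ²+q²Δλ²) = 5989.7 nmi
Excess = (5989.7 − 5728.8) / 5728.8 = 260.9 / 5728.8 = 4.554% ≈ 4.6%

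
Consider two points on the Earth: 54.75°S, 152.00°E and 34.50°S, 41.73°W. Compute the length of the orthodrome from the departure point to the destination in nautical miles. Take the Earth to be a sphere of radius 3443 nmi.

cos σ = sin φ₁ sin φ₂ + cos φ₁ cos φ₂ cos Δλ
      = sin(-54.75°)sin(-34.50°) + cos(-54.75°)cos(-34.50°)cos(166.27°) = 0.0005
σ = 89.971° → d = Rσ = 3443·1.57029 = 5407 nmi

5407 nmi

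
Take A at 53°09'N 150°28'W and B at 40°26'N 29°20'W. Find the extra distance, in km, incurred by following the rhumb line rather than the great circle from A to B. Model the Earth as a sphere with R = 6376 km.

1089 km

Great circle: cos σ = sin φ₁ sin φ₂ + cos φ₁ cos φ₂ cos Δλ,  σ = 1.2839 rad → d_gc = 8186.2 km
Rhumb line: Δψ = -0.3264, q = Δφ/Δψ = 0.6800, d_rh = R√(Δφ²+q²Δλ²) = 9275.4 km
Excess = 9275.4 − 8186.2 = 1089.2 ≈ 1089 km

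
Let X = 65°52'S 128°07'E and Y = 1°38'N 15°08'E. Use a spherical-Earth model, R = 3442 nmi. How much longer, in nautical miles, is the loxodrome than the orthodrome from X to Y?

Great circle: cos σ = sin φ₁ sin φ₂ + cos φ₁ cos φ₂ cos Δλ,  σ = 1.7575 rad → d_gc = 6049.2 nmi
Rhumb line: Δψ = +1.5714, q = Δφ/Δψ = 0.7497, d_rh = R√(Δφ²+q²Δλ²) = 6506.8 nmi
Excess = 6506.8 − 6049.2 = 457.6 ≈ 458 nmi

458 nmi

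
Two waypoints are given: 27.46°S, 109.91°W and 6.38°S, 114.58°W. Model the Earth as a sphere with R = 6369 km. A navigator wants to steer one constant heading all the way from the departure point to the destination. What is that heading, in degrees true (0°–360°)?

Δψ = ln[tan(π/4+φ₂/2)/tan(π/4+φ₁/2)] = +0.3872
Δλ = -0.0815 rad (taken the short way round)
course = atan2(Δλ, Δψ) = 348.11°

348.1°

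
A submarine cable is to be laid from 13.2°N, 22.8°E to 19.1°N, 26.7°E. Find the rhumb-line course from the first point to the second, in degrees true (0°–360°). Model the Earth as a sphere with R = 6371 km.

32.4°

Meridional parts: M(φ₁)=+0.2324, M(φ₂)=+0.3397 → ΔM = +0.1073;  Δλ = +0.0681 rad
tan C = Δλ / ΔM = +0.6346 → C = 32.40°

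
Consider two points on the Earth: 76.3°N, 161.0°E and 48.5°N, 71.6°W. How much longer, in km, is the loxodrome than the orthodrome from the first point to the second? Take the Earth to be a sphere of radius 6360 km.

Great circle: cos σ = sin φ₁ sin φ₂ + cos φ₁ cos φ₂ cos Δλ,  σ = 0.8862 rad → d_gc = 5636.5 km
Rhumb line: Δψ = -1.1486, q = Δφ/Δψ = 0.4224, d_rh = R√(Δφ²+q²Δλ²) = 6723.7 km
Excess = 6723.7 − 5636.5 = 1087.2 ≈ 1087 km

1087 km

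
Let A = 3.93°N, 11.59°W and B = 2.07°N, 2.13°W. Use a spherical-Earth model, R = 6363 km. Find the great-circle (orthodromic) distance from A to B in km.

cos σ = sin φ₁ sin φ₂ + cos φ₁ cos φ₂ cos Δλ
      = sin(3.93°)sin(2.07°) + cos(3.93°)cos(2.07°)cos(9.46°) = 0.9859
σ = 9.628° → d = Rσ = 6363·0.16804 = 1069 km

1069 km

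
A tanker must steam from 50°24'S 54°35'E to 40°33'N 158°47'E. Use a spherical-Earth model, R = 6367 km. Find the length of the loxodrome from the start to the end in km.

Rhumb course C = atan2(Δλ, Δψ) with Δψ = ln[tan(π/4+φ₂/2)/tan(π/4+φ₁/2)] = +1.7971, Δλ = +1.8186 → C = 45.34°
d = R·|Δφ| / |cos C| = 6367·1.58738 / 0.70288 = 14379 km

14379 km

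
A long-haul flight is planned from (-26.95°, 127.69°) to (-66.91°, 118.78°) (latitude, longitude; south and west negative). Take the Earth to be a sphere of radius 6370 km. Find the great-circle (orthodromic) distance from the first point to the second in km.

4484 km

Haversine: a = sin²(Δφ/2)+cos φ₁ cos φ₂ sin²(Δλ/2) = 0.11886;  σ = 2·atan2(√a,√(1−a))
σ = 40.335° → d = Rσ = 6370·0.70398 = 4484 km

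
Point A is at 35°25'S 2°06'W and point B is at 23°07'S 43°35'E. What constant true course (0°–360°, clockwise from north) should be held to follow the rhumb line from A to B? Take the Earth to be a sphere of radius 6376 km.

72.8°

Meridional parts: M(φ₁)=-0.6617, M(φ₂)=-0.4149 → ΔM = +0.2469;  Δλ = +0.7973 rad
tan C = Δλ / ΔM = +3.2298 → C = 72.80°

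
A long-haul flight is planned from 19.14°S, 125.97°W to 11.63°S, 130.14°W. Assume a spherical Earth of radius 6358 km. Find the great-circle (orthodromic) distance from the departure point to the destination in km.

945 km

cos σ = sin φ₁ sin φ₂ + cos φ₁ cos φ₂ cos Δλ
      = sin(-19.14°)sin(-11.63°) + cos(-19.14°)cos(-11.63°)cos(-4.17°) = 0.9890
σ = 8.517° → d = Rσ = 6358·0.14865 = 945 km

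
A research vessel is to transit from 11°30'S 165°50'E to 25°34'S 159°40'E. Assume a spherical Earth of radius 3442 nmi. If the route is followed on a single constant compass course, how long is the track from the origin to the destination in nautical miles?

Δψ = ln[tan(π/4+φ₂/2)/tan(π/4+φ₁/2)] = -0.2597;  Δφ = -0.2455 rad,  Δλ = -0.1076 rad
q = Δφ/Δψ = 0.9452
d = R·√(Δφ² + q²Δλ²) = 3442·0.26575 = 915 nmi

915 nmi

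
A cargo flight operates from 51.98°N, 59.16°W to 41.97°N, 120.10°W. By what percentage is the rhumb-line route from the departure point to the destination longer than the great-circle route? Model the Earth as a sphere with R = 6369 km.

2.7%

Great circle: σ = 0.7238 rad → d_gc = Rσ = 4610.1 km
Rhumb: Δφ = -0.1747, Δλ = -1.0636, Δψ = -0.2571, q = Δφ/Δψ = 0.6794 → d_rh = R√(Δφ²+q²Δλ²) = 4735.2 km
Excess = (4735.2 − 4610.1) / 4610.1 = 125.1 / 4610.1 = 2.71% ≈ 2.7%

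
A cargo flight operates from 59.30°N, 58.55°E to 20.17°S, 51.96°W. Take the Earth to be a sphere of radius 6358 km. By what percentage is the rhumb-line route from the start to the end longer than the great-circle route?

3.8%

Great circle: σ = 2.0537 rad → d_gc = Rσ = 13057.7 km
Rhumb: Δφ = -1.3870, Δλ = -1.9288, Δψ = -1.6523, q = Δφ/Δψ = 0.8394 → d_rh = R√(Δφ²+q²Δλ²) = 13554.9 km
Excess = (13554.9 − 13057.7) / 13057.7 = 497.2 / 13057.7 = 3.81% ≈ 3.8%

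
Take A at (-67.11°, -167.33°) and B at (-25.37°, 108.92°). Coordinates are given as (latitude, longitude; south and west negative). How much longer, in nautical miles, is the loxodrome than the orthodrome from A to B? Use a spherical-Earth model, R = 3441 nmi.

Great circle: cos σ = sin φ₁ sin φ₂ + cos φ₁ cos φ₂ cos Δλ,  σ = 1.1230 rad → d_gc = 3864.2 nmi
Rhumb line: Δψ = +1.1392, q = Δφ/Δψ = 0.6395, d_rh = R√(Δφ²+q²Δλ²) = 4077.8 nmi
Excess = 4077.8 − 3864.2 = 213.6 ≈ 214 nmi

214 nmi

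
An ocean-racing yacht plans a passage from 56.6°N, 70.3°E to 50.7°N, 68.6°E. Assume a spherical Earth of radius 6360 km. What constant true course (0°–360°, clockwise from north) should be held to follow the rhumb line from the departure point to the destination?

189.7°

Δψ = ln[tan(π/4+φ₂/2)/tan(π/4+φ₁/2)] = -0.1741
Δλ = -0.0297 rad (taken the short way round)
course = atan2(Δλ, Δψ) = 189.67°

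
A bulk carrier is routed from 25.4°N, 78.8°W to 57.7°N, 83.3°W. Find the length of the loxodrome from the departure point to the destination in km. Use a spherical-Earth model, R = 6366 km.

Rhumb course C = atan2(Δλ, Δψ) with Δψ = ln[tan(π/4+φ₂/2)/tan(π/4+φ₁/2)] = +0.7807, Δλ = -0.0785 → C = 354.26°
d = R·|Δφ| / |cos C| = 6366·0.56374 / 0.99498 = 3607 km

3607 km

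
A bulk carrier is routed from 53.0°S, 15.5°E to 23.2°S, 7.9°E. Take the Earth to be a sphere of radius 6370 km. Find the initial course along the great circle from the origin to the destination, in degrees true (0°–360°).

346.1°

N = sin Δλ·cos φ₂ = -0.1216;  D = cos φ₁ sin φ₂ − sin φ₁ cos φ₂ cos Δλ = +0.4905
initial course = atan2(N, D) = 346.08°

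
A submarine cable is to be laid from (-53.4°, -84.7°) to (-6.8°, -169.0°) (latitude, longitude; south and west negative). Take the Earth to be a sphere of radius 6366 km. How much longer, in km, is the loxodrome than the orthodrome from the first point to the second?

274 km

Great circle: cos σ = sin φ₁ sin φ₂ + cos φ₁ cos φ₂ cos Δλ,  σ = 1.4163 rad → d_gc = 9016.3 km
Rhumb line: Δψ = +0.9875, q = Δφ/Δψ = 0.8236, d_rh = R√(Δφ²+q²Δλ²) = 9290.6 km
Excess = 9290.6 − 9016.3 = 274.3 ≈ 274 km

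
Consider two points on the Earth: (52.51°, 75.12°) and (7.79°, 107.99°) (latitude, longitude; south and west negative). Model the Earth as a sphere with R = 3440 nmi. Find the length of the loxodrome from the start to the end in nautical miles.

3142 nmi

Δψ = ln[tan(π/4+φ₂/2)/tan(π/4+φ₁/2)] = -0.9443;  Δφ = -0.7805 rad,  Δλ = +0.5737 rad
q = Δφ/Δψ = 0.8265
d = R·√(Δφ² + q²Δλ²) = 3440·0.91326 = 3142 nmi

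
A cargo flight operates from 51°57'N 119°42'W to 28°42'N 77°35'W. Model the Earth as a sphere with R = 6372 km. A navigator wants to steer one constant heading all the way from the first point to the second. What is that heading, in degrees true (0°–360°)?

126.4°

Δψ = ln[tan(π/4+φ₂/2)/tan(π/4+φ₁/2)] = -0.5415
Δλ = +0.7351 rad (taken the short way round)
course = atan2(Δλ, Δψ) = 126.38°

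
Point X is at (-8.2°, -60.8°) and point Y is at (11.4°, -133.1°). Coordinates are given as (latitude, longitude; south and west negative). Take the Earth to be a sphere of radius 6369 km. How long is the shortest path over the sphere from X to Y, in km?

8284 km

cos σ = sin φ₁ sin φ₂ + cos φ₁ cos φ₂ cos Δλ
      = sin(-8.20°)sin(11.40°) + cos(-8.20°)cos(11.40°)cos(-72.30°) = 0.2668
σ = 74.526° → d = Rσ = 6369·1.30073 = 8284 km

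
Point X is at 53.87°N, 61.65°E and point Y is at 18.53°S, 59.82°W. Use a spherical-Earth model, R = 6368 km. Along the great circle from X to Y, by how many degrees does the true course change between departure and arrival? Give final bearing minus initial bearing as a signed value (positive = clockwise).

-67.7°

At departure: θ₁ = atan2(sin Δλ cos φ₂, cos φ₁ sin φ₂ − sin φ₁ cos φ₂ cos Δλ) = 284.72°
At arrival: θ₂ = atan2(sin Δλ cos φ₁, −cos φ₂ sin φ₁ + sin φ₂ cos φ₁ cos Δλ) = 216.97°
Δθ = θ₂ − θ₁ = -67.7°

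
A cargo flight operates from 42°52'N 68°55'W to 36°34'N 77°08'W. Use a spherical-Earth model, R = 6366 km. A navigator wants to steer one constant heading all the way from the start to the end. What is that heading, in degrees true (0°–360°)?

Δψ = ln[tan(π/4+φ₂/2)/tan(π/4+φ₁/2)] = -0.1431
Δλ = -0.1434 rad (taken the short way round)
course = atan2(Δλ, Δψ) = 225.06°

225.1°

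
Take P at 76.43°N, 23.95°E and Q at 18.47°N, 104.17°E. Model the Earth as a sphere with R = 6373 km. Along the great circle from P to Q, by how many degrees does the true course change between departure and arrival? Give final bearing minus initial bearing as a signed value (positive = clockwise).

At departure: θ₁ = atan2(sin Δλ cos φ₂, cos φ₁ sin φ₂ − sin φ₁ cos φ₂ cos Δλ) = 95.03°
At arrival: θ₂ = atan2(sin Δλ cos φ₁, −cos φ₂ sin φ₁ + sin φ₂ cos φ₁ cos Δλ) = 165.73°
Δθ = θ₂ − θ₁ = +70.7°

+70.7°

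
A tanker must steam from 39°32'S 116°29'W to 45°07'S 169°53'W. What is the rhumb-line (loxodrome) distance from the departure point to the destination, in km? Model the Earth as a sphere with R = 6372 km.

Rhumb course C = atan2(Δλ, Δψ) with Δψ = ln[tan(π/4+φ₂/2)/tan(π/4+φ₁/2)] = -0.1319, Δλ = -0.9320 → C = 261.94°
d = R·|Δφ| / |cos C| = 6372·0.09745 / 0.14017 = 4430 km

4430 km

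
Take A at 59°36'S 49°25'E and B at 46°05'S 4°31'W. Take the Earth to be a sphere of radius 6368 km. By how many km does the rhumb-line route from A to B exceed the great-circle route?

94 km

Great circle: cos σ = sin φ₁ sin φ₂ + cos φ₁ cos φ₂ cos Δλ,  σ = 0.5954 rad → d_gc = 3791.2 km
Rhumb line: Δψ = +0.3947, q = Δφ/Δψ = 0.5977, d_rh = R√(Δφ²+q²Δλ²) = 3884.9 km
Excess = 3884.9 − 3791.2 = 93.7 ≈ 94 km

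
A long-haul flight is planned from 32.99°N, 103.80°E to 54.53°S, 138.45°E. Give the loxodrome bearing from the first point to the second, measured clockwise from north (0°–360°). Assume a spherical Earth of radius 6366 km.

Meridional parts: M(φ₁)=+0.6105, M(φ₂)=-1.1400 → ΔM = -1.7505;  Δλ = +0.6048 rad
tan C = Δλ / ΔM = -0.3455 → C = 160.94°

160.9°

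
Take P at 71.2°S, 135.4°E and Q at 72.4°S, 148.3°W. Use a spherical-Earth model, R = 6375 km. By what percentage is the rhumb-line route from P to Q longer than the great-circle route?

7.1%

Great circle: σ = 0.3887 rad → d_gc = Rσ = 2477.7 km
Rhumb: Δφ = -0.0209, Δλ = +1.3317, Δψ = -0.0671, q = Δφ/Δψ = 0.3122 → d_rh = R√(Δφ²+q²Δλ²) = 2654.0 km
Excess = (2654.0 − 2477.7) / 2477.7 = 176.3 / 2477.7 = 7.12% ≈ 7.1%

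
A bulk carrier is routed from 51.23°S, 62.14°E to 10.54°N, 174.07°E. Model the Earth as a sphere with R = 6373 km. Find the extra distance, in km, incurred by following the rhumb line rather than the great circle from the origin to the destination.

Great circle: cos σ = sin φ₁ sin φ₂ + cos φ₁ cos φ₂ cos Δλ,  σ = 1.9525 rad → d_gc = 12443.5 km
Rhumb line: Δψ = +1.2295, q = Δφ/Δψ = 0.8768, d_rh = R√(Δφ²+q²Δλ²) = 12898.7 km
Excess = 12898.7 − 12443.5 = 455.2 ≈ 455 km

455 km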